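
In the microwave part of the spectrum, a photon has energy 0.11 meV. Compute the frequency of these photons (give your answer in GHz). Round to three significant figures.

26.6 GHz

Convert to SI: E = 0.11 meV = 1.7624 × 10^-23 J.
Since f = E/h for a photon, f = 2.660 × 10^10 Hz.
Converting to GHz: f = 26.60 GHz ≈ 26.6 GHz.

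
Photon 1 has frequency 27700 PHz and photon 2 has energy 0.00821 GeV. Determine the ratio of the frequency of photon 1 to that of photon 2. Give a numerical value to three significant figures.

0.0140

f_1 = 2.770e19 Hz (from frequency = 27700 PHz, via f given directly).
f_2 = 1.985e21 Hz (from energy = 0.00821 GeV, via f = E/h).
Ratio = 2.770e19 / 1.985e21 = 0.0140.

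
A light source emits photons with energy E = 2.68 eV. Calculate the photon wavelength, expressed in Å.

Convert to SI: E = 2.68 eV = 4.2938 × 10^-19 J.
Since λ = hc/E for a photon, λ = 4.626 × 10^-7 m.
Converting to Å: λ = 4626 Å ≈ 4630 Å.

4630 Å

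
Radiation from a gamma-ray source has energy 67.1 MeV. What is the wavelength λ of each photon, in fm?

18.5 fm

(h = 6.62607015·10^-34 J·s, c = 2.99792458·10^8 m/s, 1 eV = 1.602176634·10^-19 J.)
Convert to SI: E = 67.1 MeV = 1.0751·10^-11 J.
For a photon λ = hc/E, so λ = 1.848·10^-14 m.
Converting to fm: λ = 18.48 fm ≈ 18.5 fm.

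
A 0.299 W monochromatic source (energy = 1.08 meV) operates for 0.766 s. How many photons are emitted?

1.32·10^21 photons

Total energy: E_total = P·t = 0.299 × 0.766 = 0.2290 J.
Per-photon energy: E = 1.730·10^-22 J.
N = E_total / E_photon = 1.32·10^21.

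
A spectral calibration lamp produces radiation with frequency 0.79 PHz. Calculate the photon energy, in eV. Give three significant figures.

3.27 eV

First convert: f = 0.79 PHz = 7.9e14 Hz.
Since E = hf for a photon, E = 5.235e-19 J.
Converting to eV: E = 3.267 eV ≈ 3.27 eV.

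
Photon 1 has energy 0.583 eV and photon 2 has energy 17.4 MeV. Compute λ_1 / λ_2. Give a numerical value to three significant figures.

λ_1 = 2.127·10^-6 m (from energy = 0.583 eV, via λ = hc/E).
λ_2 = 7.126·10^-14 m (from energy = 17.4 MeV, via λ = hc/E).
Ratio = 2.127·10^-6 / 7.126·10^-14 = 2.98·10^7.

2.98·10^7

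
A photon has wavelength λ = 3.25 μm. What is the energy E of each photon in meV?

381 meV

Take h = 6.62607015e-34 J·s, c = 2.99792458e8 m/s, 1 eV = 1.602176634e-19 J.
In SI units: λ = 3.25 μm = 3.25e-6 m.
Since E = hc/λ for a photon, E = 6.112e-20 J.
Converting to meV: E = 381.5 meV ≈ 381 meV.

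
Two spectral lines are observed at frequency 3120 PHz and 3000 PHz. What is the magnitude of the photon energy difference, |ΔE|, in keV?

Using E = hf: E₁ = 2.067e-15 J, E₂ = 1.988e-15 J.
|ΔE| = |2.067e-15 − 1.988e-15| = 7.95e-17 J = 0.496 keV.

0.496 keV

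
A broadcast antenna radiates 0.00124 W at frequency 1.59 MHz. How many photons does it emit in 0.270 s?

3.18e23 photons

Total energy: E_total = P·t = 0.00124 × 0.270 = 3.348e-4 J.
Per-photon energy: E = 1.054e-27 J.
N = E_total / E_photon = 3.18e23.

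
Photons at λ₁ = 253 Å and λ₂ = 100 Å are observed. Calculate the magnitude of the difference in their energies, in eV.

Using E = hc/λ: E₁ = 7.852 × 10^-18 J, E₂ = 1.986 × 10^-17 J.
|ΔE| = |7.852 × 10^-18 − 1.986 × 10^-17| = 1.20 × 10^-17 J = 75.0 eV.

75.0 eV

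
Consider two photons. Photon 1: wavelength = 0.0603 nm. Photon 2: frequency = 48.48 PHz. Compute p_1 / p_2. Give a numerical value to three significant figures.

p_1 = 1.099 × 10^-23 kg·m/s (from wavelength = 0.0603 nm, via p = h/λ).
p_2 = 1.072 × 10^-25 kg·m/s (from frequency = 48.48 PHz, via p = hf/c).
Ratio = 1.099 × 10^-23 / 1.072 × 10^-25 = 103.

103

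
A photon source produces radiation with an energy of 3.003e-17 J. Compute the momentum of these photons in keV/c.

Take c = 2.99792458e8 m/s, 1 eV = 1.602176634e-19 J.
The photon relation is p = E/c, giving p = 1.002e-25 kg·m/s.
Converting to keV/c: p = 0.1874 keV/c ≈ 0.187 keV/c.

0.187 keV/c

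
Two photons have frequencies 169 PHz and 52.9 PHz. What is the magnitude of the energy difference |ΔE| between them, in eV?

480 eV

Using E = hf: E₁ = 1.120·10^-16 J, E₂ = 3.505·10^-17 J.
|ΔE| = |1.120·10^-16 − 3.505·10^-17| = 7.69·10^-17 J = 480 eV.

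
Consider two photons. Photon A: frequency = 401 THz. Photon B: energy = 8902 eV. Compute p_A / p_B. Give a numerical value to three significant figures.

p_A = 8.863e-28 kg·m/s (from frequency = 401 THz, via p = hf/c).
p_B = 4.757e-24 kg·m/s (from energy = 8902 eV, via p = E/c).
Ratio = 8.863e-28 / 4.757e-24 = 1.86e-4.

1.86e-4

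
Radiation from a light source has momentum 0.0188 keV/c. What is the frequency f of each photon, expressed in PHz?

First convert: p = 0.0188 keV/c = 1.0047e-26 kg·m/s.
Apply f = pc/h: f = 4.546e15 Hz.
Converting to PHz: f = 4.546 PHz ≈ 4.55 PHz.

4.55 PHz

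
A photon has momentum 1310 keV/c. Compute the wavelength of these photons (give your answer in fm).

946 fm

Convert to SI: p = 1310 keV/c = 7.0010e-22 kg·m/s.
Since λ = h/p for a photon, λ = 9.464e-13 m.
Converting to fm: λ = 946.4 fm ≈ 946 fm.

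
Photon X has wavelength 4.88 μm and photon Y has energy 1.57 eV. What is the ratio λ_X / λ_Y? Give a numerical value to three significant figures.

λ_X = 4.880e-6 m (from wavelength = 4.88 μm, via λ given directly).
λ_Y = 7.897e-7 m (from energy = 1.57 eV, via λ = hc/E).
Ratio = 4.880e-6 / 7.897e-7 = 6.18.

6.18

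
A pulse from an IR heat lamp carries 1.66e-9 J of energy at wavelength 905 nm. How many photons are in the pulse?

Per-photon energy: E = 2.195e-19 J (from wavelength = 905 nm).
N = E_total / E_photon = 1.66e-9 J / 2.195e-19 J = 7.56e9.

7.56e9 photons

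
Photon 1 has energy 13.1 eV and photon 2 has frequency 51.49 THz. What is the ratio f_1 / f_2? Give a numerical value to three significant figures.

f_1 = 3.168 × 10^15 Hz (from energy = 13.1 eV, via f = E/h).
f_2 = 5.149 × 10^13 Hz (from frequency = 51.49 THz, via f given directly).
Ratio = 3.168 × 10^15 / 5.149 × 10^13 = 61.5.

61.5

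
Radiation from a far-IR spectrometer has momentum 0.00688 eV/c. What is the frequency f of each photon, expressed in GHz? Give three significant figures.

1660 GHz

Convert to SI: p = 0.00688 eV/c = 3.6769e-30 kg·m/s.
Apply f = pc/h: f = 1.664e12 Hz.
Converting to GHz: f = 1664 GHz ≈ 1660 GHz.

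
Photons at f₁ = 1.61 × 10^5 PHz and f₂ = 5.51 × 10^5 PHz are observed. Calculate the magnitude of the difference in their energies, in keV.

Using E = hf: E₁ = 1.067 × 10^-13 J, E₂ = 3.651 × 10^-13 J.
|ΔE| = |1.067 × 10^-13 − 3.651 × 10^-13| = 2.58 × 10^-13 J = 1610 keV.

1610 keV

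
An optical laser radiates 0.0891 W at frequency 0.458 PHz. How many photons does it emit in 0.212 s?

6.22 × 10^16 photons

Total energy: E_total = P·t = 0.0891 × 0.212 = 0.01889 J.
Per-photon energy: E = 3.035 × 10^-19 J.
N = E_total / E_photon = 6.22 × 10^16.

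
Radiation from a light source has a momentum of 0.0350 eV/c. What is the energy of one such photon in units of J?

5.61 × 10^-21 J

Convert to SI: p = 0.0350 eV/c = 1.8705 × 10^-29 kg·m/s.
Apply E = pc: E = 5.608 × 10^-21 J.
So E ≈ 5.61 × 10^-21 J.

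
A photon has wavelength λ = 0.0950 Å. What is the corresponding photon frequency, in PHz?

Take c = 2.99792458e8 m/s.
In SI units: λ = 0.0950 Å = 9.50e-12 m.
Apply f = c/λ: f = 3.156e19 Hz.
Converting to PHz: f = 31560 PHz ≈ 3.16e4 PHz.

3.16e4 PHz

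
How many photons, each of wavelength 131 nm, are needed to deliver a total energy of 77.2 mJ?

Per-photon energy: E = 1.516 × 10^-18 J (from wavelength = 131 nm).
N = E_total / E_photon = 0.0772 J / 1.516 × 10^-18 J = 5.09 × 10^16.

5.09 × 10^16 photons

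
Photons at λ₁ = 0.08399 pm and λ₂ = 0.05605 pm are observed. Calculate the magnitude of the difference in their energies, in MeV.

Using E = hc/λ: E₁ = 2.3651e-12 J, E₂ = 3.5441e-12 J.
|ΔE| = |2.3651e-12 − 3.5441e-12| = 1.18e-12 J = 7.36 MeV.

7.36 MeV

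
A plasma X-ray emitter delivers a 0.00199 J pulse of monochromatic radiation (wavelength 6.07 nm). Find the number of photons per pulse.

Per-photon energy: E = 3.273e-17 J (from wavelength = 6.07 nm).
N = E_total / E_photon = 0.00199 J / 3.273e-17 J = 6.08e13.

6.08e13 photons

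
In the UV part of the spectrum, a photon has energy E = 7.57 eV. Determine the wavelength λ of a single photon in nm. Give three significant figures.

First convert: E = 7.57 eV = 1.2128·10^-18 J.
Apply λ = hc/E: λ = 1.638·10^-7 m.
Converting to nm: λ = 163.8 nm ≈ 164 nm.

164 nm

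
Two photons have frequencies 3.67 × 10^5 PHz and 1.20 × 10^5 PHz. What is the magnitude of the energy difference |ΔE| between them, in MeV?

1.02 MeV

Using E = hf: E₁ = 2.432 × 10^-13 J, E₂ = 7.951 × 10^-14 J.
|ΔE| = |2.432 × 10^-13 − 7.951 × 10^-14| = 1.64 × 10^-13 J = 1.02 MeV.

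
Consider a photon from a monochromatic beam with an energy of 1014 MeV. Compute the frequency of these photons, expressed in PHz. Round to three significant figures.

2.45 × 10^8 PHz

Use h = 6.62607015 × 10^-34 J·s, 1 eV = 1.602176634 × 10^-19 J.
Convert to SI: E = 1014 MeV = 1.6246 × 10^-10 J.
Since f = E/h for a photon, f = 2.452 × 10^23 Hz.
Converting to PHz: f = 2.452 × 10^8 PHz ≈ 2.45 × 10^8 PHz.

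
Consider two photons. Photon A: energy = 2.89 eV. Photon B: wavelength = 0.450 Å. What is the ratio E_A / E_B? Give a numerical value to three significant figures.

E_A = 4.630·10^-19 J (from energy = 2.89 eV, via E given directly).
E_B = 4.414·10^-15 J (from wavelength = 0.450 Å, via E = hc/λ).
Ratio = 4.630·10^-19 / 4.414·10^-15 = 1.05·10^-4.

1.05·10^-4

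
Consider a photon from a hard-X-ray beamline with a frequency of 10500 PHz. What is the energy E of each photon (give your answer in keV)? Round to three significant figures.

43.4 keV

Use h = 6.62607015e-34 J·s, 1 eV = 1.602176634e-19 J.
Convert to SI: f = 10500 PHz = 1.05e19 Hz.
Apply E = hf: E = 6.957e-15 J.
Converting to keV: E = 43.42 keV ≈ 43.4 keV.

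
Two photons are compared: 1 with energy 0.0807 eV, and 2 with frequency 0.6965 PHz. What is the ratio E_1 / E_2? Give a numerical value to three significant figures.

0.0280

E_1 = 1.293e-20 J (from energy = 0.0807 eV, via E given directly).
E_2 = 4.615e-19 J (from frequency = 0.6965 PHz, via E = hf).
Ratio = 1.293e-20 / 4.615e-19 = 0.0280.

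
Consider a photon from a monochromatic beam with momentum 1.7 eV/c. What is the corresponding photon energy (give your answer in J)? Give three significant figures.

In SI units: p = 1.7 eV/c = 9.0853 × 10^-28 kg·m/s.
The photon relation is E = pc, giving E = 2.724 × 10^-19 J.
So E ≈ 2.72 × 10^-19 J.

2.72 × 10^-19 J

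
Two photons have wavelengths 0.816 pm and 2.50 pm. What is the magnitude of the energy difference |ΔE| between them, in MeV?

1.02 MeV

Using E = hc/λ: E₁ = 2.434 × 10^-13 J, E₂ = 7.946 × 10^-14 J.
|ΔE| = |2.434 × 10^-13 − 7.946 × 10^-14| = 1.64 × 10^-13 J = 1.02 MeV.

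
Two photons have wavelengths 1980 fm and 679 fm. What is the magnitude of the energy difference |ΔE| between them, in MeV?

1.20 MeV

Using E = hc/λ: E₁ = 1.003 × 10^-13 J, E₂ = 2.926 × 10^-13 J.
|ΔE| = |1.003 × 10^-13 − 2.926 × 10^-13| = 1.92 × 10^-13 J = 1.20 MeV.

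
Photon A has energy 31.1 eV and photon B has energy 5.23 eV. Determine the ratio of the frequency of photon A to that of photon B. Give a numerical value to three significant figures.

5.95

f_A = 7.520 × 10^15 Hz (from energy = 31.1 eV, via f = E/h).
f_B = 1.265 × 10^15 Hz (from energy = 5.23 eV, via f = E/h).
Ratio = 7.520 × 10^15 / 1.265 × 10^15 = 5.95.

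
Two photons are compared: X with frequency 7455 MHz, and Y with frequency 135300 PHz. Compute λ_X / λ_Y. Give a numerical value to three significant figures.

λ_X = 0.04021 m (from frequency = 7455 MHz, via λ = c/f).
λ_Y = 2.216·10^-12 m (from frequency = 135300 PHz, via λ = c/f).
Ratio = 0.04021 / 2.216·10^-12 = 1.81·10^10.

1.81·10^10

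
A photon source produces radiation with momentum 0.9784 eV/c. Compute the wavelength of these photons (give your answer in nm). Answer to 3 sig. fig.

Convert to SI: p = 0.9784 eV/c = 5.2288e-28 kg·m/s.
The photon relation is λ = h/p, giving λ = 1.267e-6 m.
Converting to nm: λ = 1267 nm ≈ 1270 nm.

1270 nm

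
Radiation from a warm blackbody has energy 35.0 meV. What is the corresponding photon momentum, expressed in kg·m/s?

Convert to SI: E = 35.0 meV = 5.6076 × 10^-21 J.
Since p = E/c for a photon, p = 1.871 × 10^-29 kg·m/s.
So p ≈ 1.87 × 10^-29 kg·m/s.

1.87 × 10^-29 kg·m/s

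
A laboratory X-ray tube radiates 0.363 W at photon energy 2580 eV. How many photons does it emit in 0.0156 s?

1.37·10^13 photons

Total energy: E_total = P·t = 0.363 × 0.0156 = 0.005663 J.
Per-photon energy: E = 4.134·10^-16 J.
N = E_total / E_photon = 1.37·10^13.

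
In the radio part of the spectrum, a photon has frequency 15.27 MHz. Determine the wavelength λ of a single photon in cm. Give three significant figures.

1960 cm

First convert: f = 15.27 MHz = 1.527 × 10^7 Hz.
Apply λ = c/f: λ = 19.63 m.
Converting to cm: λ = 1963 cm ≈ 1960 cm.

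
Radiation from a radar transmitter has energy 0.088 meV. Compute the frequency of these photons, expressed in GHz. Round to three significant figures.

In SI units: E = 0.088 meV = 1.4099·10^-23 J.
For a photon f = E/h, so f = 2.128·10^10 Hz.
Converting to GHz: f = 21.28 GHz ≈ 21.3 GHz.

21.3 GHz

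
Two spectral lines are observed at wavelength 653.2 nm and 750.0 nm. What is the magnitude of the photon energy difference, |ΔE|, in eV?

0.245 eV

Using E = hc/λ: E₁ = 3.0411e-19 J, E₂ = 2.6486e-19 J.
|ΔE| = |3.0411e-19 − 2.6486e-19| = 3.93e-20 J = 0.245 eV.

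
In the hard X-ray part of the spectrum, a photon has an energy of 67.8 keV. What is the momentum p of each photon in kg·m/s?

In SI units: E = 67.8 keV = 1.0863 × 10^-14 J.
Apply p = E/c: p = 3.623 × 10^-23 kg·m/s.
So p ≈ 3.62 × 10^-23 kg·m/s.

3.62 × 10^-23 kg·m/s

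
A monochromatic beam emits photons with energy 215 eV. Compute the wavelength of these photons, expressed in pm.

First convert: E = 215 eV = 3.4447 × 10^-17 J.
Apply λ = hc/E: λ = 5.767 × 10^-9 m.
Converting to pm: λ = 5767 pm ≈ 5770 pm.

5770 pm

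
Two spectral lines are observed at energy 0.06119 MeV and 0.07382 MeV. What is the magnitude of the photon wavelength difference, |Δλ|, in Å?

Using λ = hc/E: λ₁ = 2.0262 × 10^-11 m, λ₂ = 1.6795 × 10^-11 m.
|Δλ| = |2.0262 × 10^-11 − 1.6795 × 10^-11| = 3.47 × 10^-12 m = 0.0347 Å.

0.0347 Å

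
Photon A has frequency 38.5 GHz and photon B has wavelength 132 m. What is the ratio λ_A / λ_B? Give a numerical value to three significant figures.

5.90e-5

λ_A = 0.007787 m (from frequency = 38.5 GHz, via λ = c/f).
λ_B = 132.0 m (from wavelength = 132 m, via λ given directly).
Ratio = 0.007787 / 132.0 = 5.90e-5.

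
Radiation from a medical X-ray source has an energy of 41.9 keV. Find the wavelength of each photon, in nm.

0.0296 nm

(h = 6.62607015e-34 J·s, c = 2.99792458e8 m/s, 1 eV = 1.602176634e-19 J.)
Convert to SI: E = 41.9 keV = 6.7131e-15 J.
Apply λ = hc/E: λ = 2.959e-11 m.
Converting to nm: λ = 0.02959 nm ≈ 0.0296 nm.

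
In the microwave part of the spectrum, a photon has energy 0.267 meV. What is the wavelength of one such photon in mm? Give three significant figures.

First convert: E = 0.267 meV = 4.2778e-23 J.
Apply λ = hc/E: λ = 0.004644 m.
Converting to mm: λ = 4.644 mm ≈ 4.64 mm.

4.64 mm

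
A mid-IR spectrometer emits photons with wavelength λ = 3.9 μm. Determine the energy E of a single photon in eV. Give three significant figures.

0.318 eV

Use h = 6.62607015e-34 J·s, c = 2.99792458e8 m/s, 1 eV = 1.602176634e-19 J.
In SI units: λ = 3.9 μm = 3.9e-6 m.
The photon relation is E = hc/λ, giving E = 5.093e-20 J.
Converting to eV: E = 0.3179 eV ≈ 0.318 eV.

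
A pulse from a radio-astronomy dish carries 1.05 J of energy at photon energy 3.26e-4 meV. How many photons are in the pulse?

2.01e25 photons

Per-photon energy: E = 5.223e-26 J (from energy = 3.26e-4 meV).
N = E_total / E_photon = 1.05 J / 5.223e-26 J = 2.01e25.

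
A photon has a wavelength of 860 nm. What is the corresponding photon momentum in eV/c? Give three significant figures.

1.44 eV/c

(h = 6.62607015e-34 J·s, c = 2.99792458e8 m/s, 1 eV = 1.602176634e-19 J.)
First convert: λ = 860 nm = 8.6e-7 m.
For a photon p = h/λ, so p = 7.705e-28 kg·m/s.
Converting to eV/c: p = 1.442 eV/c ≈ 1.44 eV/c.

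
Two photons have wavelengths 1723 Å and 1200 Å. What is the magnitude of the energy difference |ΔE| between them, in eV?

Using E = hc/λ: E₁ = 1.1529 × 10^-18 J, E₂ = 1.6554 × 10^-18 J.
|ΔE| = |1.1529 × 10^-18 − 1.6554 × 10^-18| = 5.02 × 10^-19 J = 3.14 eV.

3.14 eV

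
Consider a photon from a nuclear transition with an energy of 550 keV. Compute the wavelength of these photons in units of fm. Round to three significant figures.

2250 fm

First convert: E = 550 keV = 8.8120 × 10^-14 J.
Apply λ = hc/E: λ = 2.254 × 10^-12 m.
Converting to fm: λ = 2254 fm ≈ 2250 fm.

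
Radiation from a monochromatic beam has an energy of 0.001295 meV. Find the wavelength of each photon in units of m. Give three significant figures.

0.957 m

Take h = 6.62607015 × 10^-34 J·s, c = 2.99792458 × 10^8 m/s, 1 eV = 1.602176634 × 10^-19 J.
In SI units: E = 0.001295 meV = 2.0748 × 10^-25 J.
The photon relation is λ = hc/E, giving λ = 0.9574 m.
So λ ≈ 0.957 m.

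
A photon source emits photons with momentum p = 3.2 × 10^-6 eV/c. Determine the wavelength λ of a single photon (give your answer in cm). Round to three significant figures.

In SI units: p = 3.2 × 10^-6 eV/c = 1.7102 × 10^-33 kg·m/s.
Since λ = h/p for a photon, λ = 0.3875 m.
Converting to cm: λ = 38.75 cm ≈ 38.7 cm.

38.7 cm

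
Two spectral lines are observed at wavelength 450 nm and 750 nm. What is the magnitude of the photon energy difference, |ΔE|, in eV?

1.10 eV

Using E = hc/λ: E₁ = 4.414·10^-19 J, E₂ = 2.649·10^-19 J.
|ΔE| = |4.414·10^-19 − 2.649·10^-19| = 1.77·10^-19 J = 1.10 eV.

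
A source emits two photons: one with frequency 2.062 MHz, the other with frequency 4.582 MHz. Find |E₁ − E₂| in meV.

1.04 × 10^-5 meV

Using E = hf: E₁ = 1.3663 × 10^-27 J, E₂ = 3.0361 × 10^-27 J.
|ΔE| = |1.3663 × 10^-27 − 3.0361 × 10^-27| = 1.67 × 10^-27 J = 1.04 × 10^-5 meV.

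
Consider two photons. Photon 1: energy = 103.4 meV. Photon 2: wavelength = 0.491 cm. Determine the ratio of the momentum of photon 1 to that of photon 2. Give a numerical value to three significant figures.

p_1 = 5.526·10^-29 kg·m/s (from energy = 103.4 meV, via p = E/c).
p_2 = 1.350·10^-31 kg·m/s (from wavelength = 0.491 cm, via p = h/λ).
Ratio = 5.526·10^-29 / 1.350·10^-31 = 409.

409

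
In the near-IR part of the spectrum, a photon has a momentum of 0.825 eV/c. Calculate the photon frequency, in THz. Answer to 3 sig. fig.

Take h = 6.62607015·10^-34 J·s, c = 2.99792458·10^8 m/s, 1 eV = 1.602176634·10^-19 J.
Convert to SI: p = 0.825 eV/c = 4.4090·10^-28 kg·m/s.
For a photon f = pc/h, so f = 1.995·10^14 Hz.
Converting to THz: f = 199.5 THz ≈ 199 THz.

199 THz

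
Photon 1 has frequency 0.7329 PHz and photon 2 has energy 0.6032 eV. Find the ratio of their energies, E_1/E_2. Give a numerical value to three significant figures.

5.02

E_1 = 4.856e-19 J (from frequency = 0.7329 PHz, via E = hf).
E_2 = 9.664e-20 J (from energy = 0.6032 eV, via E given directly).
Ratio = 4.856e-19 / 9.664e-20 = 5.02.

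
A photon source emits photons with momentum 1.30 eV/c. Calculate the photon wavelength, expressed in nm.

954 nm

Convert to SI: p = 1.30 eV/c = 6.9476e-28 kg·m/s.
The photon relation is λ = h/p, giving λ = 9.537e-7 m.
Converting to nm: λ = 953.7 nm ≈ 954 nm.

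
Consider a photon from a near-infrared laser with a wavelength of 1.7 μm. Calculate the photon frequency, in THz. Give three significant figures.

176 THz

(c = 2.99792458 × 10^8 m/s.)
First convert: λ = 1.7 μm = 1.7 × 10^-6 m.
Apply f = c/λ: f = 1.763 × 10^14 Hz.
Converting to THz: f = 176.3 THz ≈ 176 THz.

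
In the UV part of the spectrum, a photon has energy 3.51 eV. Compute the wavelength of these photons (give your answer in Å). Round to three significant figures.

3530 Å

Take h = 6.62607015 × 10^-34 J·s, c = 2.99792458 × 10^8 m/s, 1 eV = 1.602176634 × 10^-19 J.
First convert: E = 3.51 eV = 5.6236 × 10^-19 J.
Since λ = hc/E for a photon, λ = 3.532 × 10^-7 m.
Converting to Å: λ = 3532 Å ≈ 3530 Å.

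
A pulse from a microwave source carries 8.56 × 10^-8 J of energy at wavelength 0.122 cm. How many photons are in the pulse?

Per-photon energy: E = 1.628 × 10^-22 J (from wavelength = 0.122 cm).
N = E_total / E_photon = 8.56 × 10^-8 J / 1.628 × 10^-22 J = 5.26 × 10^14.

5.26 × 10^14 photons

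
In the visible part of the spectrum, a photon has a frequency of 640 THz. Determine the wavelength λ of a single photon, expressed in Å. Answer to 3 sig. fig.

4680 Å

In SI units: f = 640 THz = 6.4·10^14 Hz.
Apply λ = c/f: λ = 4.684·10^-7 m.
Converting to Å: λ = 4684 Å ≈ 4680 Å.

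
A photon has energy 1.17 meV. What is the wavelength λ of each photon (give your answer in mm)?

1.06 mm

(h = 6.62607015 × 10^-34 J·s, c = 2.99792458 × 10^8 m/s, 1 eV = 1.602176634 × 10^-19 J.)
In SI units: E = 1.17 meV = 1.8745 × 10^-22 J.
For a photon λ = hc/E, so λ = 0.001060 m.
Converting to mm: λ = 1.060 mm ≈ 1.06 mm.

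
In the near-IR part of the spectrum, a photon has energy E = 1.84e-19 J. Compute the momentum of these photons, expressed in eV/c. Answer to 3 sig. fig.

1.15 eV/c

Use c = 2.99792458e8 m/s, 1 eV = 1.602176634e-19 J.
The photon relation is p = E/c, giving p = 6.138e-28 kg·m/s.
Converting to eV/c: p = 1.148 eV/c ≈ 1.15 eV/c.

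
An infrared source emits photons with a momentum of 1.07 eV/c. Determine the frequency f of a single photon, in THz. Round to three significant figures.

259 THz

Take h = 6.62607015·10^-34 J·s, c = 2.99792458·10^8 m/s, 1 eV = 1.602176634·10^-19 J.
First convert: p = 1.07 eV/c = 5.7184·10^-28 kg·m/s.
The photon relation is f = pc/h, giving f = 2.587·10^14 Hz.
Converting to THz: f = 258.7 THz ≈ 259 THz.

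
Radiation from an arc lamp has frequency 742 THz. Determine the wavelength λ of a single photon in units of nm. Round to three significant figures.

In SI units: f = 742 THz = 7.42e14 Hz.
Apply λ = c/f: λ = 4.040e-7 m.
Converting to nm: λ = 404.0 nm ≈ 404 nm.

404 nm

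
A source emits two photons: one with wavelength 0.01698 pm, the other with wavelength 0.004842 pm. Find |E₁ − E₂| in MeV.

183 MeV

Using E = hc/λ: E₁ = 1.1699 × 10^-11 J, E₂ = 4.1025 × 10^-11 J.
|ΔE| = |1.1699 × 10^-11 − 4.1025 × 10^-11| = 2.93 × 10^-11 J = 183 MeV.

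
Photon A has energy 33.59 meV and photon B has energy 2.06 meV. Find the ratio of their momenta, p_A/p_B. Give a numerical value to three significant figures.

16.3

p_A = 1.795 × 10^-29 kg·m/s (from energy = 33.59 meV, via p = E/c).
p_B = 1.101 × 10^-30 kg·m/s (from energy = 2.06 meV, via p = E/c).
Ratio = 1.795 × 10^-29 / 1.101 × 10^-30 = 16.3.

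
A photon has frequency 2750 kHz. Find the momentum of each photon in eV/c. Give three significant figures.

(h = 6.62607015e-34 J·s, c = 2.99792458e8 m/s, 1 eV = 1.602176634e-19 J.)
Convert to SI: f = 2750 kHz = 2.75e6 Hz.
Since p = hf/c for a photon, p = 6.078e-36 kg·m/s.
Converting to eV/c: p = 1.137e-8 eV/c ≈ 1.14e-8 eV/c.

1.14e-8 eV/c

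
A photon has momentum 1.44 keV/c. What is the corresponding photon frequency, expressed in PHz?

Use h = 6.62607015 × 10^-34 J·s, c = 2.99792458 × 10^8 m/s, 1 eV = 1.602176634 × 10^-19 J.
In SI units: p = 1.44 keV/c = 7.6958 × 10^-25 kg·m/s.
The photon relation is f = pc/h, giving f = 3.482 × 10^17 Hz.
Converting to PHz: f = 348.2 PHz ≈ 348 PHz.

348 PHz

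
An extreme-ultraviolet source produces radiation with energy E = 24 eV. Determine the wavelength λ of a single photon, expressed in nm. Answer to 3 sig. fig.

51.7 nm

(h = 6.62607015 × 10^-34 J·s, c = 2.99792458 × 10^8 m/s, 1 eV = 1.602176634 × 10^-19 J.)
First convert: E = 24 eV = 3.8452 × 10^-18 J.
Apply λ = hc/E: λ = 5.166 × 10^-8 m.
Converting to nm: λ = 51.66 nm ≈ 51.7 nm.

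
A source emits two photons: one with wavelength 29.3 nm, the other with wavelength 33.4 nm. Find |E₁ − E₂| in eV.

5.19 eV

Using E = hc/λ: E₁ = 6.780 × 10^-18 J, E₂ = 5.947 × 10^-18 J.
|ΔE| = |6.780 × 10^-18 − 5.947 × 10^-18| = 8.32 × 10^-19 J = 5.19 eV.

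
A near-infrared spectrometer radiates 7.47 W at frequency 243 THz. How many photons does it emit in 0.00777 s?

3.60e17 photons

Total energy: E_total = P·t = 7.47 × 0.00777 = 0.05804 J.
Per-photon energy: E = 1.610e-19 J.
N = E_total / E_photon = 3.60e17.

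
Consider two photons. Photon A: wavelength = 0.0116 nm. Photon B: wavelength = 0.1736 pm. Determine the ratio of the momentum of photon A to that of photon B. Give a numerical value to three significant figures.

p_A = 5.712e-23 kg·m/s (from wavelength = 0.0116 nm, via p = h/λ).
p_B = 3.817e-21 kg·m/s (from wavelength = 0.1736 pm, via p = h/λ).
Ratio = 5.712e-23 / 3.817e-21 = 0.0150.

0.0150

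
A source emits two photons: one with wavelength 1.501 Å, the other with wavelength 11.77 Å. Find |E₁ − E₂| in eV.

7210 eV

Using E = hc/λ: E₁ = 1.3234·10^-15 J, E₂ = 1.6877·10^-16 J.
|ΔE| = |1.3234·10^-15 − 1.6877·10^-16| = 1.15·10^-15 J = 7210 eV.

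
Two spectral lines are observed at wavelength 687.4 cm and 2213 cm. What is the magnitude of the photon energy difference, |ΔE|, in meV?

Using E = hc/λ: E₁ = 2.8898e-26 J, E₂ = 8.9763e-27 J.
|ΔE| = |2.8898e-26 − 8.9763e-27| = 1.99e-26 J = 1.24e-4 meV.

1.24e-4 meV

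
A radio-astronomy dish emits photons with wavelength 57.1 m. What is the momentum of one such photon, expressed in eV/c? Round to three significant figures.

2.17e-8 eV/c

Use h = 6.62607015e-34 J·s, c = 2.99792458e8 m/s, 1 eV = 1.602176634e-19 J.
Since p = h/λ for a photon, p = 1.160e-35 kg·m/s.
Converting to eV/c: p = 2.171e-8 eV/c ≈ 2.17e-8 eV/c.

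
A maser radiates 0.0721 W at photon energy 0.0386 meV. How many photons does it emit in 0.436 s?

5.08e21 photons

Total energy: E_total = P·t = 0.0721 × 0.436 = 0.03144 J.
Per-photon energy: E = 6.184e-24 J.
N = E_total / E_photon = 5.08e21.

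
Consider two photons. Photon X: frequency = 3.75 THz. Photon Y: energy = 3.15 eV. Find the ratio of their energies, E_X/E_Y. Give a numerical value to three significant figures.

4.92e-3

E_X = 2.485e-21 J (from frequency = 3.75 THz, via E = hf).
E_Y = 5.047e-19 J (from energy = 3.15 eV, via E given directly).
Ratio = 2.485e-21 / 5.047e-19 = 4.92e-3.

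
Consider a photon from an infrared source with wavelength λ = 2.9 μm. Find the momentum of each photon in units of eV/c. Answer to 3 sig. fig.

Use h = 6.62607015e-34 J·s, c = 2.99792458e8 m/s, 1 eV = 1.602176634e-19 J.
First convert: λ = 2.9 μm = 2.9e-6 m.
For a photon p = h/λ, so p = 2.285e-28 kg·m/s.
Converting to eV/c: p = 0.4275 eV/c ≈ 0.428 eV/c.

0.428 eV/c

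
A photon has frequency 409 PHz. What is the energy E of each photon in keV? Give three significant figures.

1.69 keV

First convert: f = 409 PHz = 4.09e17 Hz.
For a photon E = hf, so E = 2.710e-16 J.
Converting to keV: E = 1.691 keV ≈ 1.69 keV.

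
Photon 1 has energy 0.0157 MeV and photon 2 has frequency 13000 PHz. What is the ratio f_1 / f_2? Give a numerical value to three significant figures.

f_1 = 3.796e18 Hz (from energy = 0.0157 MeV, via f = E/h).
f_2 = 1.300e19 Hz (from frequency = 13000 PHz, via f given directly).
Ratio = 3.796e18 / 1.300e19 = 0.292.

0.292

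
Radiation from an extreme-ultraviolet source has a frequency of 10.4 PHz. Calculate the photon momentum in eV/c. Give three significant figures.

43.0 eV/c

Take h = 6.62607015·10^-34 J·s, c = 2.99792458·10^8 m/s, 1 eV = 1.602176634·10^-19 J.
In SI units: f = 10.4 PHz = 1.04·10^16 Hz.
For a photon p = hf/c, so p = 2.299·10^-26 kg·m/s.
Converting to eV/c: p = 43.01 eV/c ≈ 43.0 eV/c.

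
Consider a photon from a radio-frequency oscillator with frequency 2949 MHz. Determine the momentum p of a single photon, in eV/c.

1.22 × 10^-5 eV/c

Take h = 6.62607015 × 10^-34 J·s, c = 2.99792458 × 10^8 m/s, 1 eV = 1.602176634 × 10^-19 J.
In SI units: f = 2949 MHz = 2.949 × 10^9 Hz.
For a photon p = hf/c, so p = 6.518 × 10^-33 kg·m/s.
Converting to eV/c: p = 1.220 × 10^-5 eV/c ≈ 1.22 × 10^-5 eV/c.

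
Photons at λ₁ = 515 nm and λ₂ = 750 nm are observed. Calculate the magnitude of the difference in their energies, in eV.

Using E = hc/λ: E₁ = 3.857·10^-19 J, E₂ = 2.649·10^-19 J.
|ΔE| = |3.857·10^-19 − 2.649·10^-19| = 1.21·10^-19 J = 0.754 eV.

0.754 eV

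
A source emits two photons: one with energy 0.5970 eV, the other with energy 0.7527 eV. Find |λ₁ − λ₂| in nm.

430 nm

Using λ = hc/E: λ₁ = 2.0768 × 10^-6 m, λ₂ = 1.6472 × 10^-6 m.
|Δλ| = |2.0768 × 10^-6 − 1.6472 × 10^-6| = 4.30 × 10^-7 m = 430 nm.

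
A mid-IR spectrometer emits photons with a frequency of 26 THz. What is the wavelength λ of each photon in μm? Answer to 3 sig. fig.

Use c = 2.99792458 × 10^8 m/s.
In SI units: f = 26 THz = 2.6 × 10^13 Hz.
For a photon λ = c/f, so λ = 1.153 × 10^-5 m.
Converting to μm: λ = 11.53 μm ≈ 11.5 μm.

11.5 μm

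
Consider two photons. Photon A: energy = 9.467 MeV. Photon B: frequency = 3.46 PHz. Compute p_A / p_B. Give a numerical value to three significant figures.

p_A = 5.059·10^-21 kg·m/s (from energy = 9.467 MeV, via p = E/c).
p_B = 7.647·10^-27 kg·m/s (from frequency = 3.46 PHz, via p = hf/c).
Ratio = 5.059·10^-21 / 7.647·10^-27 = 6.62·10^5.

6.62·10^5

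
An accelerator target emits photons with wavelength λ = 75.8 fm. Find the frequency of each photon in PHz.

3.96e6 PHz

Take c = 2.99792458e8 m/s.
First convert: λ = 75.8 fm = 7.58e-14 m.
Apply f = c/λ: f = 3.955e21 Hz.
Converting to PHz: f = 3.955e6 PHz ≈ 3.96e6 PHz.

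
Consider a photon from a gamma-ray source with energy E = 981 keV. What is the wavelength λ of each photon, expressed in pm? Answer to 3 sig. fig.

Use h = 6.62607015e-34 J·s, c = 2.99792458e8 m/s, 1 eV = 1.602176634e-19 J.
Convert to SI: E = 981 keV = 1.5717e-13 J.
Since λ = hc/E for a photon, λ = 1.264e-12 m.
Converting to pm: λ = 1.264 pm ≈ 1.26 pm.

1.26 pm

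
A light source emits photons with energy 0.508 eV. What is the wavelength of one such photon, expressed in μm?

Take h = 6.62607015·10^-34 J·s, c = 2.99792458·10^8 m/s, 1 eV = 1.602176634·10^-19 J.
First convert: E = 0.508 eV = 8.1391·10^-20 J.
Apply λ = hc/E: λ = 2.441·10^-6 m.
Converting to μm: λ = 2.441 μm ≈ 2.44 μm.

2.44 μm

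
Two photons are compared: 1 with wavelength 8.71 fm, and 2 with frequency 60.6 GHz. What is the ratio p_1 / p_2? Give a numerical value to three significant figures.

5.68 × 10^11

p_1 = 7.607 × 10^-20 kg·m/s (from wavelength = 8.71 fm, via p = h/λ).
p_2 = 1.339 × 10^-31 kg·m/s (from frequency = 60.6 GHz, via p = hf/c).
Ratio = 7.607 × 10^-20 / 1.339 × 10^-31 = 5.68 × 10^11.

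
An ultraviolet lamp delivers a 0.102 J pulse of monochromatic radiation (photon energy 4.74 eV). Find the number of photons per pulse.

Per-photon energy: E = 7.594·10^-19 J (from energy = 4.74 eV).
N = E_total / E_photon = 0.102 J / 7.594·10^-19 J = 1.34·10^17.

1.34·10^17 photons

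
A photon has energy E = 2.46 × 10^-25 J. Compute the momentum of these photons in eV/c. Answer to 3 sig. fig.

The photon relation is p = E/c, giving p = 8.206 × 10^-34 kg·m/s.
Converting to eV/c: p = 1.535 × 10^-6 eV/c ≈ 1.54 × 10^-6 eV/c.

1.54 × 10^-6 eV/c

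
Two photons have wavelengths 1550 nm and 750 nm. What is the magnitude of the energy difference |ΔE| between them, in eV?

Using E = hc/λ: E₁ = 1.282 × 10^-19 J, E₂ = 2.649 × 10^-19 J.
|ΔE| = |1.282 × 10^-19 − 2.649 × 10^-19| = 1.37 × 10^-19 J = 0.853 eV.

0.853 eV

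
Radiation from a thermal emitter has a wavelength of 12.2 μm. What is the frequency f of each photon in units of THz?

Convert to SI: λ = 12.2 μm = 1.22 × 10^-5 m.
Since f = c/λ for a photon, f = 2.457 × 10^13 Hz.
Converting to THz: f = 24.57 THz ≈ 24.6 THz.

24.6 THz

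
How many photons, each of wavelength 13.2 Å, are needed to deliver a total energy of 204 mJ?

Per-photon energy: E = 1.505·10^-16 J (from wavelength = 13.2 Å).
N = E_total / E_photon = 0.204 J / 1.505·10^-16 J = 1.36·10^15.

1.36·10^15 photons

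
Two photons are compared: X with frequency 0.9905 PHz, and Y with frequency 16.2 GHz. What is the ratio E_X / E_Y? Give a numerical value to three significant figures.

E_X = 6.563e-19 J (from frequency = 0.9905 PHz, via E = hf).
E_Y = 1.073e-23 J (from frequency = 16.2 GHz, via E = hf).
Ratio = 6.563e-19 / 1.073e-23 = 6.11e4.

6.11e4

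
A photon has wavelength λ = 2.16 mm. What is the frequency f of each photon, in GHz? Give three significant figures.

Convert to SI: λ = 2.16 mm = 0.00216 m.
The photon relation is f = c/λ, giving f = 1.388e11 Hz.
Converting to GHz: f = 138.8 GHz ≈ 139 GHz.

139 GHz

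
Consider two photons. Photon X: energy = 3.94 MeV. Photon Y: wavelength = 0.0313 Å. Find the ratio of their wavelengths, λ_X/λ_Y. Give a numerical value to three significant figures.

0.101

λ_X = 3.147 × 10^-13 m (from energy = 3.94 MeV, via λ = hc/E).
λ_Y = 3.130 × 10^-12 m (from wavelength = 0.0313 Å, via λ given directly).
Ratio = 3.147 × 10^-13 / 3.130 × 10^-12 = 0.101.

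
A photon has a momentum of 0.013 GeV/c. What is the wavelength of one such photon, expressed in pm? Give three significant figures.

0.0954 pm

Convert to SI: p = 0.013 GeV/c = 6.9476 × 10^-21 kg·m/s.
For a photon λ = h/p, so λ = 9.537 × 10^-14 m.
Converting to pm: λ = 0.09537 pm ≈ 0.0954 pm.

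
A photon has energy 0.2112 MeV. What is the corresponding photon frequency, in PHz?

5.11e4 PHz

Take h = 6.62607015e-34 J·s, 1 eV = 1.602176634e-19 J.
Convert to SI: E = 0.2112 MeV = 3.3838e-14 J.
Apply f = E/h: f = 5.107e19 Hz.
Converting to PHz: f = 51070 PHz ≈ 5.11e4 PHz.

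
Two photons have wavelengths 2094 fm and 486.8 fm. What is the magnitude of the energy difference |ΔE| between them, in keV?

Using E = hc/λ: E₁ = 9.4864e-14 J, E₂ = 4.0806e-13 J.
|ΔE| = |9.4864e-14 − 4.0806e-13| = 3.13e-13 J = 1950 keV.

1950 keV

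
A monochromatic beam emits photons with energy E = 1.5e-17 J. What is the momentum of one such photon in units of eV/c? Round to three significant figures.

For a photon p = E/c, so p = 5.003e-26 kg·m/s.
Converting to eV/c: p = 93.62 eV/c ≈ 93.6 eV/c.

93.6 eV/c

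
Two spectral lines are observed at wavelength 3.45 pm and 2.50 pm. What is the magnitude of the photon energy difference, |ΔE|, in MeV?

Using E = hc/λ: E₁ = 5.758e-14 J, E₂ = 7.946e-14 J.
|ΔE| = |5.758e-14 − 7.946e-14| = 2.19e-14 J = 0.137 MeV.

0.137 MeV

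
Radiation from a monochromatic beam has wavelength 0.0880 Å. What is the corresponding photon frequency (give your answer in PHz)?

First convert: λ = 0.0880 Å = 8.80 × 10^-12 m.
The photon relation is f = c/λ, giving f = 3.407 × 10^19 Hz.
Converting to PHz: f = 34070 PHz ≈ 3.41 × 10^4 PHz.

3.41 × 10^4 PHz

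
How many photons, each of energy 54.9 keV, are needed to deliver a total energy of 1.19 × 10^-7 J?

Per-photon energy: E = 8.796 × 10^-15 J (from energy = 54.9 keV).
N = E_total / E_photon = 1.19 × 10^-7 J / 8.796 × 10^-15 J = 1.35 × 10^7.

1.35 × 10^7 photons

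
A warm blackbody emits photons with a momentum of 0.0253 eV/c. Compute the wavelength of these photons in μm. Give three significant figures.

In SI units: p = 0.0253 eV/c = 1.3521e-29 kg·m/s.
For a photon λ = h/p, so λ = 4.901e-5 m.
Converting to μm: λ = 49.01 μm ≈ 49.0 μm.

49.0 μm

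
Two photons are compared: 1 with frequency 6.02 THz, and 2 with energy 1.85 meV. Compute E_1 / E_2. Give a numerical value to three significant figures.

E_1 = 3.989 × 10^-21 J (from frequency = 6.02 THz, via E = hf).
E_2 = 2.964 × 10^-22 J (from energy = 1.85 meV, via E given directly).
Ratio = 3.989 × 10^-21 / 2.964 × 10^-22 = 13.5.

13.5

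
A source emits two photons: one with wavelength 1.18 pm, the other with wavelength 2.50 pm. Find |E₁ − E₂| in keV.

Using E = hc/λ: E₁ = 1.683e-13 J, E₂ = 7.946e-14 J.
|ΔE| = |1.683e-13 − 7.946e-14| = 8.89e-14 J = 555 keV.

555 keV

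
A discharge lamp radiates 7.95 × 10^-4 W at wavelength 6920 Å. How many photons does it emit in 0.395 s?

1.09 × 10^15 photons

Total energy: E_total = P·t = 7.95 × 10^-4 × 0.395 = 3.140 × 10^-4 J.
Per-photon energy: E = 2.871 × 10^-19 J.
N = E_total / E_photon = 1.09 × 10^15.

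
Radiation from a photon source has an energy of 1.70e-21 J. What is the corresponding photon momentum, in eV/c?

0.0106 eV/c

Take c = 2.99792458e8 m/s, 1 eV = 1.602176634e-19 J.
The photon relation is p = E/c, giving p = 5.671e-30 kg·m/s.
Converting to eV/c: p = 0.01061 eV/c ≈ 0.0106 eV/c.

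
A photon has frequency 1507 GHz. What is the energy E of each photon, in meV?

6.23 meV

Use h = 6.62607015 × 10^-34 J·s, 1 eV = 1.602176634 × 10^-19 J.
Convert to SI: f = 1507 GHz = 1.507 × 10^12 Hz.
The photon relation is E = hf, giving E = 9.985 × 10^-22 J.
Converting to meV: E = 6.232 meV ≈ 6.23 meV.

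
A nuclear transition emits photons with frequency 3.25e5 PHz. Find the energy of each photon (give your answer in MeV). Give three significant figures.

1.34 MeV

Convert to SI: f = 3.25e5 PHz = 3.25e20 Hz.
For a photon E = hf, so E = 2.153e-13 J.
Converting to MeV: E = 1.344 MeV ≈ 1.34 MeV.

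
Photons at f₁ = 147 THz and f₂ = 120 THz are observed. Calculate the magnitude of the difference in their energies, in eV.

0.112 eV

Using E = hf: E₁ = 9.740·10^-20 J, E₂ = 7.951·10^-20 J.
|ΔE| = |9.740·10^-20 − 7.951·10^-20| = 1.79·10^-20 J = 0.112 eV.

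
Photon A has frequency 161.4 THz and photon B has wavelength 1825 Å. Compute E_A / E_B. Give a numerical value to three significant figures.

E_A = 1.069e-19 J (from frequency = 161.4 THz, via E = hf).
E_B = 1.088e-18 J (from wavelength = 1825 Å, via E = hc/λ).
Ratio = 1.069e-19 / 1.088e-18 = 0.0983.

0.0983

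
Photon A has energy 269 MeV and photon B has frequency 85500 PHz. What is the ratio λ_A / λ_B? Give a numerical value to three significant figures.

1.31e-3

λ_A = 4.609e-15 m (from energy = 269 MeV, via λ = hc/E).
λ_B = 3.506e-12 m (from frequency = 85500 PHz, via λ = c/f).
Ratio = 4.609e-15 / 3.506e-12 = 1.31e-3.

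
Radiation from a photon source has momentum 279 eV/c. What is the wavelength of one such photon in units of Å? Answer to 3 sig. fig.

Use h = 6.62607015e-34 J·s, c = 2.99792458e8 m/s, 1 eV = 1.602176634e-19 J.
Convert to SI: p = 279 eV/c = 1.4911e-25 kg·m/s.
Apply λ = h/p: λ = 4.444e-9 m.
Converting to Å: λ = 44.44 Å ≈ 44.4 Å.

44.4 Å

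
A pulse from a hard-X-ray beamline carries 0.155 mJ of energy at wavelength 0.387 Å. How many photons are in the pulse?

3.02 × 10^10 photons

Per-photon energy: E = 5.133 × 10^-15 J (from wavelength = 0.387 Å).
N = E_total / E_photon = 1.55 × 10^-4 J / 5.133 × 10^-15 J = 3.02 × 10^10.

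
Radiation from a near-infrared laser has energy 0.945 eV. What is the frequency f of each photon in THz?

228 THz

Convert to SI: E = 0.945 eV = 1.5141 × 10^-19 J.
The photon relation is f = E/h, giving f = 2.285 × 10^14 Hz.
Converting to THz: f = 228.5 THz ≈ 228 THz.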